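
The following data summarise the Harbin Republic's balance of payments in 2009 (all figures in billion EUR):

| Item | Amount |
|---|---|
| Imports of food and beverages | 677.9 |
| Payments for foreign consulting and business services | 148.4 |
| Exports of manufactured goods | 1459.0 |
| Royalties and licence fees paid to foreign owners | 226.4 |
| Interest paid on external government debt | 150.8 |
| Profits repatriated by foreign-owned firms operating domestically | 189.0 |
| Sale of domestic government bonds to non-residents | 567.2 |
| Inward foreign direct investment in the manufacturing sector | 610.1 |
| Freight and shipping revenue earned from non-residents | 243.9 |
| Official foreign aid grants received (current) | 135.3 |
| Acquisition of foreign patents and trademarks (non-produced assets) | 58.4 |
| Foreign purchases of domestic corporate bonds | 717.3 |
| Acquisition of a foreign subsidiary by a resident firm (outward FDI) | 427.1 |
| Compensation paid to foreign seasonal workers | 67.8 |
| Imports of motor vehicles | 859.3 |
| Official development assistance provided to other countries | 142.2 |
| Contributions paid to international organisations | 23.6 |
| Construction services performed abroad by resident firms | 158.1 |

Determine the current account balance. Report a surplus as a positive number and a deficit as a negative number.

-489.1

Goods: 1459.0 - 677.9 - 859.3 = -78.2
Services: 158.1 + 243.9 - 226.4 - 148.4 = 27.2
Primary income: -67.8 - 150.8 - 189.0 = -407.6
Secondary income: -142.2 + 135.3 - 23.6 = -30.5
Current account = (-78.2) + 27.2 + (-407.6) + (-30.5) = -489.1
(Excluded from the current account — financial account: sale of domestic government bonds to non-residents 567.2, inward foreign direct investment in the manufacturing sector 610.1, foreign purchases of domestic corporate bonds 717.3, acquisition of a foreign subsidiary by a resident firm (outward FDI) 427.1; capital account: acquisition of foreign patents and trademarks (non-produced assets) 58.4.)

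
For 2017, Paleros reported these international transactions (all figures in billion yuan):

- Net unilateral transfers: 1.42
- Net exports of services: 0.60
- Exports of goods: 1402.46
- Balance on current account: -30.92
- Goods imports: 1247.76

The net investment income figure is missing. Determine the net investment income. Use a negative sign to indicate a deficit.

-187.64

Current account = goods balance + services balance + net primary income + net secondary income
Sum of the known components = 156.72
Net investment income = CA - (known components) = -30.92 - 156.72 = -187.64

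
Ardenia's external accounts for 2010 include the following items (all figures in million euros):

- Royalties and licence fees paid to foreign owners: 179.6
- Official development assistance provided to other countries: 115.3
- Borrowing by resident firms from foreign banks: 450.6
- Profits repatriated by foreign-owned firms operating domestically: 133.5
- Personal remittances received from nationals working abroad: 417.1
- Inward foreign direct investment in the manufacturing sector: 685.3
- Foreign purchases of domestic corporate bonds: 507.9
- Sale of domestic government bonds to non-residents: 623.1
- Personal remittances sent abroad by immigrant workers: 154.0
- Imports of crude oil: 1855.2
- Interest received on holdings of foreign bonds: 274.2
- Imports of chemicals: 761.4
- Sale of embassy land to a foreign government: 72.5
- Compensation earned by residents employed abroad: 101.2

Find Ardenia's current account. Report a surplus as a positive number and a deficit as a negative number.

-2406.5

Goods: -1855.2 - 761.4 = -2616.6
Services: -179.6
Primary income: -133.5 + 274.2 + 101.2 = 241.9
Secondary income: -154.0 - 115.3 + 417.1 = 147.8
Current account = (-2616.6) + (-179.6) + 241.9 + 147.8 = -2406.5
(Excluded from the current account — financial account: borrowing by resident firms from foreign banks 450.6, inward foreign direct investment in the manufacturing sector 685.3, foreign purchases of domestic corporate bonds 507.9, sale of domestic government bonds to non-residents 623.1; capital account: sale of embassy land to a foreign government 72.5.)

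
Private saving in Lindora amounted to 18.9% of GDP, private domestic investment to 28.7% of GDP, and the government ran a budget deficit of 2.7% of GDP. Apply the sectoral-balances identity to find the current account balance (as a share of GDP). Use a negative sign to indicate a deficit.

-12.5

By the sectoral-balances identity, CA = (S_private - I) + (T - G).
Private balance = 18.9 - 28.7 = -9.8
Government balance (T - G) = -2.7
CA = -9.8 + (-2.7) = -12.5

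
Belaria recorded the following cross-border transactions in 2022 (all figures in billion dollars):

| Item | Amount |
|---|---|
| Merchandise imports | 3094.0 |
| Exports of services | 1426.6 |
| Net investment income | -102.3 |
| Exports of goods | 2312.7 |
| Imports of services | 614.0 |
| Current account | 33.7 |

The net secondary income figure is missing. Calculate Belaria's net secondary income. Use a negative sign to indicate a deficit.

104.7

Current account = goods balance + services balance + net primary income + net secondary income
Sum of the known components = -71.0
Net secondary income = CA - (known components) = 33.7 - (-71.0) = 104.7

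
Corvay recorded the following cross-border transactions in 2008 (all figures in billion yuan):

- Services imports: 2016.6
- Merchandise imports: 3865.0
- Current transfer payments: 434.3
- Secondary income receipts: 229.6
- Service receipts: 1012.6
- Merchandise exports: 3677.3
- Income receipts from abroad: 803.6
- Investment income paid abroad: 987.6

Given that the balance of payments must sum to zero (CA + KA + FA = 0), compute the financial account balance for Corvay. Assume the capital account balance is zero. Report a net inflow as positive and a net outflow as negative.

Goods balance = 3677.3 - 3865.0 = -187.7
Services balance = 1012.6 - 2016.6 = -1004.0
Trade balance (goods + services) = -187.7 + (-1004.0) = -1191.7
Net primary income = 803.6 - 987.6 = -184.0
Net secondary income = 229.6 - 434.3 = -204.7
Current account = -1191.7 + (-184.0) + (-204.7) = -1580.4
Financial account = -(-1580.4) = 1580.4

1580.4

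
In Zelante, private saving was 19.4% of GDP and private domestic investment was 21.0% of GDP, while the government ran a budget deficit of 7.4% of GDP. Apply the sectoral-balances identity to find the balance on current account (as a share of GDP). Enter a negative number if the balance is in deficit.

By the sectoral-balances identity, CA = (S_private - I) + (T - G).
Private balance = 19.4 - 21.0 = -1.6
Government balance (T - G) = -7.4
CA = -1.6 + (-7.4) = -9.0

-9.0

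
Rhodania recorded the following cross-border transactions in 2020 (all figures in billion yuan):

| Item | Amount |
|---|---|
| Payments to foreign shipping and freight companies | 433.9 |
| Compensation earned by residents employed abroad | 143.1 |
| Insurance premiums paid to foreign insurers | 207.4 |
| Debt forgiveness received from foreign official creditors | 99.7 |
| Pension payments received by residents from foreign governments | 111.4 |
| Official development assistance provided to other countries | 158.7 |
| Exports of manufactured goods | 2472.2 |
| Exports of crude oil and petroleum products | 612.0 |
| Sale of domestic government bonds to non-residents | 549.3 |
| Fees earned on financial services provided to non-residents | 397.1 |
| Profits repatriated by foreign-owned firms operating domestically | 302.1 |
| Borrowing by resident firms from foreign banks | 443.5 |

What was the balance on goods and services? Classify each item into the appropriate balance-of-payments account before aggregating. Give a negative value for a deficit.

2840.0

Goods: 612.0 + 2472.2 = 3084.2
Services: -207.4 + 397.1 - 433.9 = -244.2
Trade balance = 3084.2 + (-244.2) = 2840.0
(Excluded from the trade balance — primary income: compensation earned by residents employed abroad 143.1, profits repatriated by foreign-owned firms operating domestically 302.1; capital account: debt forgiveness received from foreign official creditors 99.7; secondary income: pension payments received by residents from foreign governments 111.4, official development assistance provided to other countries 158.7; financial account: sale of domestic government bonds to non-residents 549.3, borrowing by resident firms from foreign banks 443.5.)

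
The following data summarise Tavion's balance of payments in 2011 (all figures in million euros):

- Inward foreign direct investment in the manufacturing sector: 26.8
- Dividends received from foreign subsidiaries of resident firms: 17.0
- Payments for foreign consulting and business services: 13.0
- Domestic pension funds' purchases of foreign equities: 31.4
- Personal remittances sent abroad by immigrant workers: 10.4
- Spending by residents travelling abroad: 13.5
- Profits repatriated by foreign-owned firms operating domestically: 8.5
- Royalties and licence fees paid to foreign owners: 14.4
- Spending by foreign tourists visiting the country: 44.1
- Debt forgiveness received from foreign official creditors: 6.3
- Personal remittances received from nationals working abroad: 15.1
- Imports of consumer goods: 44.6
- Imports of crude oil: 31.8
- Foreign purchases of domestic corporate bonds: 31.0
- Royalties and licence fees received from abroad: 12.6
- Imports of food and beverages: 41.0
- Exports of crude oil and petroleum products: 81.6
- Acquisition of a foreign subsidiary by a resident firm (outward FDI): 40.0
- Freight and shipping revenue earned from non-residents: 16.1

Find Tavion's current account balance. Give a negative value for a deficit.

9.3

Goods: -41.0 + 81.6 - 31.8 - 44.6 = -35.8
Services: -13.0 + 44.1 + 12.6 - 13.5 + 16.1 - 14.4 = 31.9
Primary income: -8.5 + 17.0 = 8.5
Secondary income: 15.1 - 10.4 = 4.7
Current account = (-35.8) + 31.9 + 8.5 + 4.7 = 9.3
(Excluded from the current account — financial account: inward foreign direct investment in the manufacturing sector 26.8, domestic pension funds' purchases of foreign equities 31.4, foreign purchases of domestic corporate bonds 31.0, acquisition of a foreign subsidiary by a resident firm (outward FDI) 40.0; capital account: debt forgiveness received from foreign official creditors 6.3.)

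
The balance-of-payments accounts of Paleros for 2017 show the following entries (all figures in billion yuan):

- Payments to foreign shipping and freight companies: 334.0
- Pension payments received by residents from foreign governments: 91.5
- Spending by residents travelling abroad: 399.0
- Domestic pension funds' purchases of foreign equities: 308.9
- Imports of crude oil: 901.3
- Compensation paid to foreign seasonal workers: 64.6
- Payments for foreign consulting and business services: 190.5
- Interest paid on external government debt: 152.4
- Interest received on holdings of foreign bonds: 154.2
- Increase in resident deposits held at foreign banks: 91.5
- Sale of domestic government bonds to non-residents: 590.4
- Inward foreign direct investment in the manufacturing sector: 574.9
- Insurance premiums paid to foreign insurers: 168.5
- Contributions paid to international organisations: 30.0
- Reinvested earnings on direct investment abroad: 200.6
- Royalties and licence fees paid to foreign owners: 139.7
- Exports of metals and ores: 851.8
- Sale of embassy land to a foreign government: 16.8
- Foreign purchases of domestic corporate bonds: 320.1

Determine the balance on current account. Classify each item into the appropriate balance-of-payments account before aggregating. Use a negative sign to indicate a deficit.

Goods: -901.3 + 851.8 = -49.5
Services: -190.5 - 139.7 - 334.0 - 168.5 - 399.0 = -1231.7
Primary income: 200.6 + 154.2 - 64.6 - 152.4 = 137.8
Secondary income: 91.5 - 30.0 = 61.5
Current account = (-49.5) + (-1231.7) + 137.8 + 61.5 = -1081.9
(Excluded from the current account — financial account: domestic pension funds' purchases of foreign equities 308.9, increase in resident deposits held at foreign banks 91.5, sale of domestic government bonds to non-residents 590.4, inward foreign direct investment in the manufacturing sector 574.9, foreign purchases of domestic corporate bonds 320.1; capital account: sale of embassy land to a foreign government 16.8.)

-1081.9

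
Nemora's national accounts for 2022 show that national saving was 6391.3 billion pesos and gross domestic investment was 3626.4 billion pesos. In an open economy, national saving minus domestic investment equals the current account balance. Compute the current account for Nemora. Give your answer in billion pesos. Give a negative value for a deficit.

2764.9

S - I = CA (net lending to the rest of the world).
CA = S - I = 6391.3 - 3626.4 = 2764.9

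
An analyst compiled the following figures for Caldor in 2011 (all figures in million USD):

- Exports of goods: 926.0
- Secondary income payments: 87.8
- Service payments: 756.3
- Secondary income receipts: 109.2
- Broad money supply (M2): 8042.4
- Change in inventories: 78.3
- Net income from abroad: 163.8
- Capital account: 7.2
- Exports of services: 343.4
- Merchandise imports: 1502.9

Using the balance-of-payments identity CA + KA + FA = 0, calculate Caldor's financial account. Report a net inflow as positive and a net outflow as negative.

Goods balance = 926.0 - 1502.9 = -576.9
Services balance = 343.4 - 756.3 = -412.9
Trade balance (goods + services) = -576.9 + (-412.9) = -989.8
Net primary income = 163.8
Net secondary income = 109.2 - 87.8 = 21.4
Current account = -989.8 + 163.8 + 21.4 = -804.6
Financial account = -(-804.6 + 7.2) = 797.4

797.4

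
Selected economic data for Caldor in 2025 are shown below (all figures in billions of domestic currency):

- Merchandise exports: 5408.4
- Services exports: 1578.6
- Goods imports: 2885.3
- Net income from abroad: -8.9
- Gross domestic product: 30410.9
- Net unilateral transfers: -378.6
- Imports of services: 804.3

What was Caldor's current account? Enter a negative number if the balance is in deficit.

Goods balance = 5408.4 - 2885.3 = 2523.1
Services balance = 1578.6 - 804.3 = 774.3
Trade balance (goods + services) = 2523.1 + 774.3 = 3297.4
Net primary income = -8.9
Net secondary income = -378.6
Current account = 3297.4 + (-8.9) + (-378.6) = 2909.9

2909.9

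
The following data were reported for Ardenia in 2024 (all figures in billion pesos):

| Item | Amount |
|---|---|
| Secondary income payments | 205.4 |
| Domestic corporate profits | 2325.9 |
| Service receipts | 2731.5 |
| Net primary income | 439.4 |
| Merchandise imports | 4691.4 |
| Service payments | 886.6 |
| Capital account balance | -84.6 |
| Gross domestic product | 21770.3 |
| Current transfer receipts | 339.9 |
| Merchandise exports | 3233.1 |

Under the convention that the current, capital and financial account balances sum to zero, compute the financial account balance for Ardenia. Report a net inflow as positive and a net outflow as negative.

Goods balance = 3233.1 - 4691.4 = -1458.3
Services balance = 2731.5 - 886.6 = 1844.9
Trade balance (goods + services) = -1458.3 + 1844.9 = 386.6
Net primary income = 439.4
Net secondary income = 339.9 - 205.4 = 134.5
Current account = 386.6 + 439.4 + 134.5 = 960.5
Financial account = -(960.5 + (-84.6)) = -875.9

-875.9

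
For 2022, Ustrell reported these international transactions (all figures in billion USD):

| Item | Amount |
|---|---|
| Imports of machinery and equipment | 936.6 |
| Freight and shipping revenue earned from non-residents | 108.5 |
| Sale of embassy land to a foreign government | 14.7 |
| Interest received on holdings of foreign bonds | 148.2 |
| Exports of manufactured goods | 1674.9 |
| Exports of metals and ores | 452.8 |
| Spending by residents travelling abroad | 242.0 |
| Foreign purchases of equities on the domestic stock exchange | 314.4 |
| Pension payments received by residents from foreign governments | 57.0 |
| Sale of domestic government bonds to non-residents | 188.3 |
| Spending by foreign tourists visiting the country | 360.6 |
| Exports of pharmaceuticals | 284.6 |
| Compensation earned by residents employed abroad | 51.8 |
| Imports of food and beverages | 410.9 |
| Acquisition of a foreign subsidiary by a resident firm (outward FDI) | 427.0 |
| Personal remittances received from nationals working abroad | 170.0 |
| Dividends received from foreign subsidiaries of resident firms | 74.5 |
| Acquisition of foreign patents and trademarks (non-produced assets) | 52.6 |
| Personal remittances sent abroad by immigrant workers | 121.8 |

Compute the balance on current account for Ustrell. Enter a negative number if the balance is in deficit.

1671.6

Goods: 1674.9 - 410.9 - 936.6 + 452.8 + 284.6 = 1064.8
Services: 360.6 - 242.0 + 108.5 = 227.1
Primary income: 51.8 + 74.5 + 148.2 = 274.5
Secondary income: 170.0 - 121.8 + 57.0 = 105.2
Current account = 1064.8 + 227.1 + 274.5 + 105.2 = 1671.6
(Excluded from the current account — capital account: sale of embassy land to a foreign government 14.7, acquisition of foreign patents and trademarks (non-produced assets) 52.6; financial account: foreign purchases of equities on the domestic stock exchange 314.4, sale of domestic government bonds to non-residents 188.3, acquisition of a foreign subsidiary by a resident firm (outward FDI) 427.0.)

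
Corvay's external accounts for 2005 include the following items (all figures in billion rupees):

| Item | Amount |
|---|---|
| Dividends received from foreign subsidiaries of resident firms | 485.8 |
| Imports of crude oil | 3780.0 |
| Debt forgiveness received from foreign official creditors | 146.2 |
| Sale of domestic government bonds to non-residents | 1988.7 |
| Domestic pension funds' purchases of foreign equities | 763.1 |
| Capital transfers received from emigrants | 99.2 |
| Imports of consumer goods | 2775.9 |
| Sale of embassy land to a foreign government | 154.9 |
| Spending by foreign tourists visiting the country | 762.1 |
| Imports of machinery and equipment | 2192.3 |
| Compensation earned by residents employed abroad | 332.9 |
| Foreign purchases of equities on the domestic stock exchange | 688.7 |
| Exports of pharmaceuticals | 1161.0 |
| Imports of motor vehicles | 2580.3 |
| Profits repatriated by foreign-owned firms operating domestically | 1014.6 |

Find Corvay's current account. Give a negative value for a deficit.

Goods: -2775.9 + 1161.0 - 2192.3 - 2580.3 - 3780.0 = -10167.5
Services: 762.1
Primary income: 332.9 + 485.8 - 1014.6 = -195.9
Current account = (-10167.5) + 762.1 + (-195.9) = -9601.3
(Excluded from the current account — capital account: debt forgiveness received from foreign official creditors 146.2, capital transfers received from emigrants 99.2, sale of embassy land to a foreign government 154.9; financial account: sale of domestic government bonds to non-residents 1988.7, domestic pension funds' purchases of foreign equities 763.1, foreign purchases of equities on the domestic stock exchange 688.7.)

-9601.3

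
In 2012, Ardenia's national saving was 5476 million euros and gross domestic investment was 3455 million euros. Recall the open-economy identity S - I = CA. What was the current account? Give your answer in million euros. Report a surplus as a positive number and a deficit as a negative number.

CA = S - I = 5476 - 3455 = 2021

2021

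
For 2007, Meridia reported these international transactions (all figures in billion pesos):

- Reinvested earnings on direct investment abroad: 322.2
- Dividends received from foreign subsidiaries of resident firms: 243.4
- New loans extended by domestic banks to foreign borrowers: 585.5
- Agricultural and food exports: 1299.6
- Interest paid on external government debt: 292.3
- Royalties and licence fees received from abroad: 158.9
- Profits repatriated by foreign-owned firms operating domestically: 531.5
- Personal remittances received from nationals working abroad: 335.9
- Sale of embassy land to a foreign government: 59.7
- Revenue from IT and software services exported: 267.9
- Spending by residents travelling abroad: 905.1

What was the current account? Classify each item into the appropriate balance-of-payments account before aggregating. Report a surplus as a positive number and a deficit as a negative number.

Goods: 1299.6
Services: 158.9 + 267.9 - 905.1 = -478.3
Primary income: 322.2 - 531.5 - 292.3 + 243.4 = -258.2
Secondary income: 335.9
Current account = 1299.6 + (-478.3) + (-258.2) + 335.9 = 899.0
(Excluded from the current account — financial account: new loans extended by domestic banks to foreign borrowers 585.5; capital account: sale of embassy land to a foreign government 59.7.)

899.0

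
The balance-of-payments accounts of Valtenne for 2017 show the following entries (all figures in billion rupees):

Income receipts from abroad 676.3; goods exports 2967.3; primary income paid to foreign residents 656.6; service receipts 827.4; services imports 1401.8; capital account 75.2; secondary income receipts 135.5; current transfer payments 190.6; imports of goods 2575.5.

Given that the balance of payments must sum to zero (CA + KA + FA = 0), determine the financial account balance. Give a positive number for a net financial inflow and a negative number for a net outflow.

Goods balance = 2967.3 - 2575.5 = 391.8
Services balance = 827.4 - 1401.8 = -574.4
Trade balance (goods + services) = 391.8 + (-574.4) = -182.6
Net primary income = 676.3 - 656.6 = 19.7
Net secondary income = 135.5 - 190.6 = -55.1
Current account = -182.6 + 19.7 + (-55.1) = -218.0
Financial account = -(-218.0 + 75.2) = 142.8

142.8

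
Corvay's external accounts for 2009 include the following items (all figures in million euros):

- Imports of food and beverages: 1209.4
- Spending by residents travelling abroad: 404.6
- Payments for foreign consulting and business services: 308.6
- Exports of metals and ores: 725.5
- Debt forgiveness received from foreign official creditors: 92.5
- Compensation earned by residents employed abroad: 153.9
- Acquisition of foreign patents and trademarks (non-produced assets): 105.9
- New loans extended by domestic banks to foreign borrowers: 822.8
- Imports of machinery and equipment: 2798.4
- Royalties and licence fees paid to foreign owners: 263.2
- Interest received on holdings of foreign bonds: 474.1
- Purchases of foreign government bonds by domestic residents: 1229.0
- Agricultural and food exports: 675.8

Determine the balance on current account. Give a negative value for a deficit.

-2954.9

Goods: 675.8 + 725.5 - 2798.4 - 1209.4 = -2606.5
Services: -263.2 - 404.6 - 308.6 = -976.4
Primary income: 474.1 + 153.9 = 628.0
Current account = (-2606.5) + (-976.4) + 628.0 = -2954.9
(Excluded from the current account — capital account: debt forgiveness received from foreign official creditors 92.5, acquisition of foreign patents and trademarks (non-produced assets) 105.9; financial account: new loans extended by domestic banks to foreign borrowers 822.8, purchases of foreign government bonds by domestic residents 1229.0.)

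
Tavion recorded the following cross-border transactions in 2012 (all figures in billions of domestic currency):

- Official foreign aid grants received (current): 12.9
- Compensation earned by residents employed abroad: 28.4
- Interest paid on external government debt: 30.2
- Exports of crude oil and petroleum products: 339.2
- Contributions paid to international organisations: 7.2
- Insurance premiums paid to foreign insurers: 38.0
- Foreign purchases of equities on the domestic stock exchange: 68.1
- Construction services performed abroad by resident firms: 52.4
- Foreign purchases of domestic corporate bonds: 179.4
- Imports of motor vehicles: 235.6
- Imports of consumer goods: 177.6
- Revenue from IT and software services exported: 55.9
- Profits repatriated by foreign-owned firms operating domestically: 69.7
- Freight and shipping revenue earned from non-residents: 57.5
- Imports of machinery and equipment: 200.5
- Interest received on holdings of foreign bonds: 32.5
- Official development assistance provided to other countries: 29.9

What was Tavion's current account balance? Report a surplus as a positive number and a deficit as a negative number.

Goods: -235.6 - 177.6 - 200.5 + 339.2 = -274.5
Services: -38.0 + 55.9 + 57.5 + 52.4 = 127.8
Primary income: -30.2 - 69.7 + 28.4 + 32.5 = -39.0
Secondary income: -7.2 + 12.9 - 29.9 = -24.2
Current account = (-274.5) + 127.8 + (-39.0) + (-24.2) = -209.9
(Excluded from the current account — financial account: foreign purchases of equities on the domestic stock exchange 68.1, foreign purchases of domestic corporate bonds 179.4.)

-209.9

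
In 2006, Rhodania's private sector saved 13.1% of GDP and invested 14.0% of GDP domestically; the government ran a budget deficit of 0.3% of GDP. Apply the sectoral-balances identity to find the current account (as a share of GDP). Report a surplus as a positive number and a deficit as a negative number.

By the sectoral-balances identity, CA = (S_private - I) + (T - G).
Private balance = 13.1 - 14.0 = -0.9
Government balance (T - G) = -0.3
CA = -0.9 + (-0.3) = -1.2

-1.2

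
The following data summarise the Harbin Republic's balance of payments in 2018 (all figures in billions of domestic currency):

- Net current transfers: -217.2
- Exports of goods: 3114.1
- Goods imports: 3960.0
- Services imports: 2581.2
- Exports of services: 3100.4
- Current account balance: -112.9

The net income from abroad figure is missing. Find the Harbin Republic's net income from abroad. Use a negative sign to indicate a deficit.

Current account = goods balance + services balance + net primary income + net secondary income
Sum of the known components = -543.9
Net income from abroad = CA - (known components) = -112.9 - (-543.9) = 431.0

431.0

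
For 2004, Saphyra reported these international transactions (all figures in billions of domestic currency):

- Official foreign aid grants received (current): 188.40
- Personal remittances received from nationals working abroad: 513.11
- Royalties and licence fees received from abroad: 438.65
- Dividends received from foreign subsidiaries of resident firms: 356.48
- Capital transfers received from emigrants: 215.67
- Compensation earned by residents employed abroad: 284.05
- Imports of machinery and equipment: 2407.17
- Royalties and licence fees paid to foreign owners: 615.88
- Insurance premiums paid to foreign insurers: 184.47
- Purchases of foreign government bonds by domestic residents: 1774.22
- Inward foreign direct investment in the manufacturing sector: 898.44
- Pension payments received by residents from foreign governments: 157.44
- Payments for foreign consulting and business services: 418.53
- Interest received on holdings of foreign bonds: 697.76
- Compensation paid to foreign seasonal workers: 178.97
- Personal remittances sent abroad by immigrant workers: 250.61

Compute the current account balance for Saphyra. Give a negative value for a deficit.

-1419.74

Goods: -2407.17
Services: 438.65 - 418.53 - 184.47 - 615.88 = -780.23
Primary income: -178.97 + 356.48 + 284.05 + 697.76 = 1159.32
Secondary income: -250.61 + 157.44 + 513.11 + 188.40 = 608.34
Current account = (-2407.17) + (-780.23) + 1159.32 + 608.34 = -1419.74
(Excluded from the current account — capital account: capital transfers received from emigrants 215.67; financial account: purchases of foreign government bonds by domestic residents 1774.22, inward foreign direct investment in the manufacturing sector 898.44.)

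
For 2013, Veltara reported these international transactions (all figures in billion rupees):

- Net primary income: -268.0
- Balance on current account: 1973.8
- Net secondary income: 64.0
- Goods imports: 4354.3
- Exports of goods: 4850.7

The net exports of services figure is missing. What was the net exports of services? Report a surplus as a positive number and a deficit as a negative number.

1681.4

Current account = goods balance + services balance + net primary income + net secondary income
Sum of the known components = 292.4
Net exports of services = CA - (known components) = 1973.8 - 292.4 = 1681.4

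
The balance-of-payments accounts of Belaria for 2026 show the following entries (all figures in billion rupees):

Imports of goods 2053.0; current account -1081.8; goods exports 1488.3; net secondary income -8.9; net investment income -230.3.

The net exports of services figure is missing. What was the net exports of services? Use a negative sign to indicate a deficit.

Current account = goods balance + services balance + net primary income + net secondary income
Sum of the known components = -803.9
Net exports of services = CA - (known components) = -1081.8 - (-803.9) = -277.9

-277.9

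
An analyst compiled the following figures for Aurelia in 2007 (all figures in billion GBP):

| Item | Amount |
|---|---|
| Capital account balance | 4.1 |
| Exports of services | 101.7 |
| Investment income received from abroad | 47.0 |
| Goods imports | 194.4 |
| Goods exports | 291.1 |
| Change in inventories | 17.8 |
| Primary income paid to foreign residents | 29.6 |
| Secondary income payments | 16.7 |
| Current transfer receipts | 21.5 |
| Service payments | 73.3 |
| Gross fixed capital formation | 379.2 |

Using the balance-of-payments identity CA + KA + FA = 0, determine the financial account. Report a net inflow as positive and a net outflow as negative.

-151.4

Goods balance = 291.1 - 194.4 = 96.7
Services balance = 101.7 - 73.3 = 28.4
Trade balance (goods + services) = 96.7 + 28.4 = 125.1
Net primary income = 47.0 - 29.6 = 17.4
Net secondary income = 21.5 - 16.7 = 4.8
Current account = 125.1 + 17.4 + 4.8 = 147.3
Financial account = -(147.3 + 4.1) = -151.4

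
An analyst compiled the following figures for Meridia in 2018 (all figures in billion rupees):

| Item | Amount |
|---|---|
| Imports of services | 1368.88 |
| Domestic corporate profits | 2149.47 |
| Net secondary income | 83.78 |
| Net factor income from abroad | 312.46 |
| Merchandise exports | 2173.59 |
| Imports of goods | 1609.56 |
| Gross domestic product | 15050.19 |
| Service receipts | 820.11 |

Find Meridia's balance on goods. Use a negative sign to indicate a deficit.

564.03

Goods balance = 2173.59 - 1609.56 = 564.03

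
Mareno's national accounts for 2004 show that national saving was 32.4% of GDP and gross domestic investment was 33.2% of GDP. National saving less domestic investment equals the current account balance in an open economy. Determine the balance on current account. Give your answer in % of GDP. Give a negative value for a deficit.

-0.8

S - I = CA (net lending to the rest of the world).
CA = S - I = 32.4 - 33.2 = -0.8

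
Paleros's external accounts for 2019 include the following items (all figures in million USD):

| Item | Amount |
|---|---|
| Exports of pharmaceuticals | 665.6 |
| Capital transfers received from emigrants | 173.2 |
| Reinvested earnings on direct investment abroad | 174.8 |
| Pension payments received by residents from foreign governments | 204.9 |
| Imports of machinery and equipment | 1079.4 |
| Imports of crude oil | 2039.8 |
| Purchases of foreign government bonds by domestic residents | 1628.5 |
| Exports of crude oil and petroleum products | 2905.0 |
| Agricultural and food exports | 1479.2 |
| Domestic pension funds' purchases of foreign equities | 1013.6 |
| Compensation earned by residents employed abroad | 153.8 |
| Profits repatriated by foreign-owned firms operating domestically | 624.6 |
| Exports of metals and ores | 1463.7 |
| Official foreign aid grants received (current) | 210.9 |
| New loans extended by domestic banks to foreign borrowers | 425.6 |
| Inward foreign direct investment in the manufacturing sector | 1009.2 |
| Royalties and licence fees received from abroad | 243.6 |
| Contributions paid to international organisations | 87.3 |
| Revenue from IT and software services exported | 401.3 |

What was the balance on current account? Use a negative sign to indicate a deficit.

4071.7

Goods: 2905.0 + 665.6 - 1079.4 + 1479.2 - 2039.8 + 1463.7 = 3394.3
Services: 401.3 + 243.6 = 644.9
Primary income: -624.6 + 153.8 + 174.8 = -296.0
Secondary income: -87.3 + 204.9 + 210.9 = 328.5
Current account = 3394.3 + 644.9 + (-296.0) + 328.5 = 4071.7
(Excluded from the current account — capital account: capital transfers received from emigrants 173.2; financial account: purchases of foreign government bonds by domestic residents 1628.5, domestic pension funds' purchases of foreign equities 1013.6, new loans extended by domestic banks to foreign borrowers 425.6, inward foreign direct investment in the manufacturing sector 1009.2.)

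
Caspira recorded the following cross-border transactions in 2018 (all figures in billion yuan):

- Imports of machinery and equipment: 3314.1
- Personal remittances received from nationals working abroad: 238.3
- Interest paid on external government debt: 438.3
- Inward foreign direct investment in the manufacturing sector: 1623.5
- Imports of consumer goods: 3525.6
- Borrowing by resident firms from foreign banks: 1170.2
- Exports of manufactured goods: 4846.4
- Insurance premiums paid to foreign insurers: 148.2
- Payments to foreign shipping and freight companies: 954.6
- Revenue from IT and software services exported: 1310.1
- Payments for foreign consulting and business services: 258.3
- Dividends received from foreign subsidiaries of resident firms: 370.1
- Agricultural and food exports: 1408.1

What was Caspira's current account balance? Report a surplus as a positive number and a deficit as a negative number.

-466.1

Goods: -3525.6 - 3314.1 + 4846.4 + 1408.1 = -585.2
Services: -954.6 - 258.3 - 148.2 + 1310.1 = -51.0
Primary income: 370.1 - 438.3 = -68.2
Secondary income: 238.3
Current account = (-585.2) + (-51.0) + (-68.2) + 238.3 = -466.1
(Excluded from the current account — financial account: inward foreign direct investment in the manufacturing sector 1623.5, borrowing by resident firms from foreign banks 1170.2.)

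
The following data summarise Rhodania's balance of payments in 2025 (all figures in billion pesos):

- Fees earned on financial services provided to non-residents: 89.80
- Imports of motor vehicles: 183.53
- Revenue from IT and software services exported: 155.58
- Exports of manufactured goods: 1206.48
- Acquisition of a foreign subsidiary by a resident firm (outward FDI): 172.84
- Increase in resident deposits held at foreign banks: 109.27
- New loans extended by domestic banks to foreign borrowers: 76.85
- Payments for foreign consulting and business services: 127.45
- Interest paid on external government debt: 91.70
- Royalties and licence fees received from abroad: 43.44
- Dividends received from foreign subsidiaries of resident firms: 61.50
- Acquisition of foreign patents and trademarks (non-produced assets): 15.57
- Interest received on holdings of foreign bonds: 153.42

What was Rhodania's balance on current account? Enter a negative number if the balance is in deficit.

1307.54

Goods: -183.53 + 1206.48 = 1022.95
Services: 155.58 - 127.45 + 43.44 + 89.80 = 161.37
Primary income: 153.42 - 91.70 + 61.50 = 123.22
Current account = 1022.95 + 161.37 + 123.22 = 1307.54
(Excluded from the current account — financial account: acquisition of a foreign subsidiary by a resident firm (outward FDI) 172.84, increase in resident deposits held at foreign banks 109.27, new loans extended by domestic banks to foreign borrowers 76.85; capital account: acquisition of foreign patents and trademarks (non-produced assets) 15.57.)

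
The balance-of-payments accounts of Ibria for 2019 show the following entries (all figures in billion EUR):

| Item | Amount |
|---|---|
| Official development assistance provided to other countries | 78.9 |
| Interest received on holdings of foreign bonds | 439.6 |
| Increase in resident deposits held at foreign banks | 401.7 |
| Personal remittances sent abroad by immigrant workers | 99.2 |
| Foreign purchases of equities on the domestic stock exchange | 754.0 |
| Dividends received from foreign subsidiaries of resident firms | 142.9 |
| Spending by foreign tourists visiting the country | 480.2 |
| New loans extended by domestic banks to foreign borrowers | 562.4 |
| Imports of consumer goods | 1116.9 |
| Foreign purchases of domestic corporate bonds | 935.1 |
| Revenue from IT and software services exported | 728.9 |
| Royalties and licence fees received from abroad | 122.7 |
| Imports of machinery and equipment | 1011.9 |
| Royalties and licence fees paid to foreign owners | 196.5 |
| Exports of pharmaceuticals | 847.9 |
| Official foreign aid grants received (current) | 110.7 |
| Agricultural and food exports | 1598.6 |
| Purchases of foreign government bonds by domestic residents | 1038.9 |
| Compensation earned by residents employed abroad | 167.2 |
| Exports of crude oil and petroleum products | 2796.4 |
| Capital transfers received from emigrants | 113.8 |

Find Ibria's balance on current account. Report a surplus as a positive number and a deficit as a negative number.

Goods: -1011.9 + 2796.4 + 847.9 + 1598.6 - 1116.9 = 3114.1
Services: 728.9 + 122.7 - 196.5 + 480.2 = 1135.3
Primary income: 167.2 + 439.6 + 142.9 = 749.7
Secondary income: -78.9 + 110.7 - 99.2 = -67.4
Current account = 3114.1 + 1135.3 + 749.7 + (-67.4) = 4931.7
(Excluded from the current account — financial account: increase in resident deposits held at foreign banks 401.7, foreign purchases of equities on the domestic stock exchange 754.0, new loans extended by domestic banks to foreign borrowers 562.4, foreign purchases of domestic corporate bonds 935.1, purchases of foreign government bonds by domestic residents 1038.9; capital account: capital transfers received from emigrants 113.8.)

4931.7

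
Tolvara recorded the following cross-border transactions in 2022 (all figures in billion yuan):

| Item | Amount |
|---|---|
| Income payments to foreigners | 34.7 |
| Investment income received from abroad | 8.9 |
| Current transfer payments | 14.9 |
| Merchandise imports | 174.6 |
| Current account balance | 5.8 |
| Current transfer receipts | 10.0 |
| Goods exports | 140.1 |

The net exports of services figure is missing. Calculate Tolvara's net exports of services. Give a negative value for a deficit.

Current account = goods balance + services balance + net primary income + net secondary income
Sum of the known components = -65.2
Net exports of services = CA - (known components) = 5.8 - (-65.2) = 71.0

71.0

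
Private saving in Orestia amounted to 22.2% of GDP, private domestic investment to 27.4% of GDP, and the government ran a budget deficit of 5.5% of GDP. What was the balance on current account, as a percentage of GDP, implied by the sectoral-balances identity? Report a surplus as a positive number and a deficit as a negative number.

By the sectoral-balances identity, CA = (S_private - I) + (T - G).
Private balance = 22.2 - 27.4 = -5.2
Government balance (T - G) = -5.5
CA = -5.2 + (-5.5) = -10.7

-10.7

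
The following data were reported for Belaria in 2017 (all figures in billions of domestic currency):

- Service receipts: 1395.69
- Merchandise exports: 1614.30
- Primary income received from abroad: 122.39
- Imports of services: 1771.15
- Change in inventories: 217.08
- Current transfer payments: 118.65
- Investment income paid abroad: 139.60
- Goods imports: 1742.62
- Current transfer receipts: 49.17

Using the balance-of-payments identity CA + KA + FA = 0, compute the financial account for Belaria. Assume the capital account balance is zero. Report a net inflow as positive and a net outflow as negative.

Goods balance = 1614.30 - 1742.62 = -128.32
Services balance = 1395.69 - 1771.15 = -375.46
Trade balance (goods + services) = -128.32 + (-375.46) = -503.78
Net primary income = 122.39 - 139.60 = -17.21
Net secondary income = 49.17 - 118.65 = -69.48
Current account = -503.78 + (-17.21) + (-69.48) = -590.47
Financial account = -(-590.47) = 590.47

590.47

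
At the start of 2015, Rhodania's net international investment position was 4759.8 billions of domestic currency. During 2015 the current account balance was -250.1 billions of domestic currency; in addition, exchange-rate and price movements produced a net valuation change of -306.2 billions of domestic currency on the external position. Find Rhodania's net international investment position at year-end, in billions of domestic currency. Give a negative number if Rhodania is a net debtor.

4203.5

Change in NIIP = current account + net valuation change = -250.1 + (-306.2) = -556.3
End-of-year NIIP = 4759.8 + (-556.3) = 4203.5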